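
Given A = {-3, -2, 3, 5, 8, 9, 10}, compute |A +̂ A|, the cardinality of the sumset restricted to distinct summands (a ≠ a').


Restricted sumset: A +̂ A = {a + a' : a ∈ A, a' ∈ A, a ≠ a'}.
Equivalently, take A + A and drop any sum 2a that is achievable ONLY as a + a for a ∈ A (i.e. sums representable only with equal summands).
Enumerate pairs (a, a') with a < a' (symmetric, so each unordered pair gives one sum; this covers all a ≠ a'):
  -3 + -2 = -5
  -3 + 3 = 0
  -3 + 5 = 2
  -3 + 8 = 5
  -3 + 9 = 6
  -3 + 10 = 7
  -2 + 3 = 1
  -2 + 5 = 3
  -2 + 8 = 6
  -2 + 9 = 7
  -2 + 10 = 8
  3 + 5 = 8
  3 + 8 = 11
  3 + 9 = 12
  3 + 10 = 13
  5 + 8 = 13
  5 + 9 = 14
  5 + 10 = 15
  8 + 9 = 17
  8 + 10 = 18
  9 + 10 = 19
Collected distinct sums: {-5, 0, 1, 2, 3, 5, 6, 7, 8, 11, 12, 13, 14, 15, 17, 18, 19}
|A +̂ A| = 17
(Reference bound: |A +̂ A| ≥ 2|A| - 3 for |A| ≥ 2, with |A| = 7 giving ≥ 11.)

|A +̂ A| = 17


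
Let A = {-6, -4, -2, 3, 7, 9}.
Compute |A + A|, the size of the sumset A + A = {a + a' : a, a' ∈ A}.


A + A = {a + a' : a, a' ∈ A}; |A| = 6.
General bounds: 2|A| - 1 ≤ |A + A| ≤ |A|(|A|+1)/2, i.e. 11 ≤ |A + A| ≤ 21.
Lower bound 2|A|-1 is attained iff A is an arithmetic progression.
Enumerate sums a + a' for a ≤ a' (symmetric, so this suffices):
a = -6: -6+-6=-12, -6+-4=-10, -6+-2=-8, -6+3=-3, -6+7=1, -6+9=3
a = -4: -4+-4=-8, -4+-2=-6, -4+3=-1, -4+7=3, -4+9=5
a = -2: -2+-2=-4, -2+3=1, -2+7=5, -2+9=7
a = 3: 3+3=6, 3+7=10, 3+9=12
a = 7: 7+7=14, 7+9=16
a = 9: 9+9=18
Distinct sums: {-12, -10, -8, -6, -4, -3, -1, 1, 3, 5, 6, 7, 10, 12, 14, 16, 18}
|A + A| = 17

|A + A| = 17


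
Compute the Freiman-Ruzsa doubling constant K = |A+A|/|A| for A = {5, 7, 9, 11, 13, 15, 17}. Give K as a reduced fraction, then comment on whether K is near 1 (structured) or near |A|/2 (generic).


|A| = 7.
Compute A + A by enumerating all 49 pairs.
A + A = {10, 12, 14, 16, 18, 20, 22, 24, 26, 28, 30, 32, 34}, so |A + A| = 13.
K = |A + A| / |A| = 13/7 (already in lowest terms) ≈ 1.8571.
Reference: AP of size 7 gives K = 13/7 ≈ 1.8571; a fully generic set of size 7 gives K ≈ 4.0000.

|A| = 7, |A + A| = 13, K = 13/7.


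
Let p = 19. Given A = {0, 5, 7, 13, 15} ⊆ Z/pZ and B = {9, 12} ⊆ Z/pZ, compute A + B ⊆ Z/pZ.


Work in Z/19Z: reduce every sum a + b modulo 19.
Enumerate all 10 pairs:
a = 0: 0+9=9, 0+12=12
a = 5: 5+9=14, 5+12=17
a = 7: 7+9=16, 7+12=0
a = 13: 13+9=3, 13+12=6
a = 15: 15+9=5, 15+12=8
Distinct residues collected: {0, 3, 5, 6, 8, 9, 12, 14, 16, 17}
|A + B| = 10 (out of 19 total residues).

A + B = {0, 3, 5, 6, 8, 9, 12, 14, 16, 17}


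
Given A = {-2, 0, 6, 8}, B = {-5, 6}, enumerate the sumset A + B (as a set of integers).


A + B = {a + b : a ∈ A, b ∈ B}.
Enumerate all |A|·|B| = 4·2 = 8 pairs (a, b) and collect distinct sums.
a = -2: -2+-5=-7, -2+6=4
a = 0: 0+-5=-5, 0+6=6
a = 6: 6+-5=1, 6+6=12
a = 8: 8+-5=3, 8+6=14
Collecting distinct sums: A + B = {-7, -5, 1, 3, 4, 6, 12, 14}
|A + B| = 8

A + B = {-7, -5, 1, 3, 4, 6, 12, 14}


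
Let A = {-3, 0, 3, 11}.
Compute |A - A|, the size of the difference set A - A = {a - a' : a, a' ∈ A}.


A - A = {a - a' : a, a' ∈ A}; |A| = 4.
Bounds: 2|A|-1 ≤ |A - A| ≤ |A|² - |A| + 1, i.e. 7 ≤ |A - A| ≤ 13.
Note: 0 ∈ A - A always (from a - a). The set is symmetric: if d ∈ A - A then -d ∈ A - A.
Enumerate nonzero differences d = a - a' with a > a' (then include -d):
Positive differences: {3, 6, 8, 11, 14}
Full difference set: {0} ∪ (positive diffs) ∪ (negative diffs).
|A - A| = 1 + 2·5 = 11 (matches direct enumeration: 11).

|A - A| = 11


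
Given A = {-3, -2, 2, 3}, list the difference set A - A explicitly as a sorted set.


A - A = {a - a' : a, a' ∈ A}.
Compute a - a' for each ordered pair (a, a'):
a = -3: -3--3=0, -3--2=-1, -3-2=-5, -3-3=-6
a = -2: -2--3=1, -2--2=0, -2-2=-4, -2-3=-5
a = 2: 2--3=5, 2--2=4, 2-2=0, 2-3=-1
a = 3: 3--3=6, 3--2=5, 3-2=1, 3-3=0
Collecting distinct values (and noting 0 appears from a-a):
A - A = {-6, -5, -4, -1, 0, 1, 4, 5, 6}
|A - A| = 9

A - A = {-6, -5, -4, -1, 0, 1, 4, 5, 6}


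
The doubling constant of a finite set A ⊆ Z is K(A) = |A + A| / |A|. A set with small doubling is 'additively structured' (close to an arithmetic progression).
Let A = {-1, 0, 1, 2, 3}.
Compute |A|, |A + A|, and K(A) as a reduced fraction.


|A| = 5.
Compute A + A by enumerating all 25 pairs.
A + A = {-2, -1, 0, 1, 2, 3, 4, 5, 6}, so |A + A| = 9.
K = |A + A| / |A| = 9/5 (already in lowest terms) ≈ 1.8000.
Reference: AP of size 5 gives K = 9/5 ≈ 1.8000; a fully generic set of size 5 gives K ≈ 3.0000.

|A| = 5, |A + A| = 9, K = 9/5.


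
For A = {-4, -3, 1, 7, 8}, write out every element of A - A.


A - A = {a - a' : a, a' ∈ A}.
Compute a - a' for each ordered pair (a, a'):
a = -4: -4--4=0, -4--3=-1, -4-1=-5, -4-7=-11, -4-8=-12
a = -3: -3--4=1, -3--3=0, -3-1=-4, -3-7=-10, -3-8=-11
a = 1: 1--4=5, 1--3=4, 1-1=0, 1-7=-6, 1-8=-7
a = 7: 7--4=11, 7--3=10, 7-1=6, 7-7=0, 7-8=-1
a = 8: 8--4=12, 8--3=11, 8-1=7, 8-7=1, 8-8=0
Collecting distinct values (and noting 0 appears from a-a):
A - A = {-12, -11, -10, -7, -6, -5, -4, -1, 0, 1, 4, 5, 6, 7, 10, 11, 12}
|A - A| = 17

A - A = {-12, -11, -10, -7, -6, -5, -4, -1, 0, 1, 4, 5, 6, 7, 10, 11, 12}


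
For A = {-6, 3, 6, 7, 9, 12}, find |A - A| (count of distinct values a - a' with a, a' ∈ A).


A - A = {a - a' : a, a' ∈ A}; |A| = 6.
Bounds: 2|A|-1 ≤ |A - A| ≤ |A|² - |A| + 1, i.e. 11 ≤ |A - A| ≤ 31.
Note: 0 ∈ A - A always (from a - a). The set is symmetric: if d ∈ A - A then -d ∈ A - A.
Enumerate nonzero differences d = a - a' with a > a' (then include -d):
Positive differences: {1, 2, 3, 4, 5, 6, 9, 12, 13, 15, 18}
Full difference set: {0} ∪ (positive diffs) ∪ (negative diffs).
|A - A| = 1 + 2·11 = 23 (matches direct enumeration: 23).

|A - A| = 23


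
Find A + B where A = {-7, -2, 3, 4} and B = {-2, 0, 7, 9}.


A + B = {a + b : a ∈ A, b ∈ B}.
Enumerate all |A|·|B| = 4·4 = 16 pairs (a, b) and collect distinct sums.
a = -7: -7+-2=-9, -7+0=-7, -7+7=0, -7+9=2
a = -2: -2+-2=-4, -2+0=-2, -2+7=5, -2+9=7
a = 3: 3+-2=1, 3+0=3, 3+7=10, 3+9=12
a = 4: 4+-2=2, 4+0=4, 4+7=11, 4+9=13
Collecting distinct sums: A + B = {-9, -7, -4, -2, 0, 1, 2, 3, 4, 5, 7, 10, 11, 12, 13}
|A + B| = 15

A + B = {-9, -7, -4, -2, 0, 1, 2, 3, 4, 5, 7, 10, 11, 12, 13}


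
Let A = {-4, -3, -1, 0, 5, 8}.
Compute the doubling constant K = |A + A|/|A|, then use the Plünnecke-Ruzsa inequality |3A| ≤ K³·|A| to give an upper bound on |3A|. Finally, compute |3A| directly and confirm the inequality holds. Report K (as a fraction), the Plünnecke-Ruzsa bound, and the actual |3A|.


|A| = 6.
Step 1: Compute A + A by enumerating all 36 pairs.
A + A = {-8, -7, -6, -5, -4, -3, -2, -1, 0, 1, 2, 4, 5, 7, 8, 10, 13, 16}, so |A + A| = 18.
Step 2: Doubling constant K = |A + A|/|A| = 18/6 = 18/6 ≈ 3.0000.
Step 3: Plünnecke-Ruzsa gives |3A| ≤ K³·|A| = (3.0000)³ · 6 ≈ 162.0000.
Step 4: Compute 3A = A + A + A directly by enumerating all triples (a,b,c) ∈ A³; |3A| = 30.
Step 5: Check 30 ≤ 162.0000? Yes ✓.

K = 18/6, Plünnecke-Ruzsa bound K³|A| ≈ 162.0000, |3A| = 30, inequality holds.


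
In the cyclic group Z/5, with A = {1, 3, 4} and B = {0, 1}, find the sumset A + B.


Work in Z/5Z: reduce every sum a + b modulo 5.
Enumerate all 6 pairs:
a = 1: 1+0=1, 1+1=2
a = 3: 3+0=3, 3+1=4
a = 4: 4+0=4, 4+1=0
Distinct residues collected: {0, 1, 2, 3, 4}
|A + B| = 5 (out of 5 total residues).

A + B = {0, 1, 2, 3, 4}


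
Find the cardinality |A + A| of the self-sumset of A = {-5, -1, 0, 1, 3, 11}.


A + A = {a + a' : a, a' ∈ A}; |A| = 6.
General bounds: 2|A| - 1 ≤ |A + A| ≤ |A|(|A|+1)/2, i.e. 11 ≤ |A + A| ≤ 21.
Lower bound 2|A|-1 is attained iff A is an arithmetic progression.
Enumerate sums a + a' for a ≤ a' (symmetric, so this suffices):
a = -5: -5+-5=-10, -5+-1=-6, -5+0=-5, -5+1=-4, -5+3=-2, -5+11=6
a = -1: -1+-1=-2, -1+0=-1, -1+1=0, -1+3=2, -1+11=10
a = 0: 0+0=0, 0+1=1, 0+3=3, 0+11=11
a = 1: 1+1=2, 1+3=4, 1+11=12
a = 3: 3+3=6, 3+11=14
a = 11: 11+11=22
Distinct sums: {-10, -6, -5, -4, -2, -1, 0, 1, 2, 3, 4, 6, 10, 11, 12, 14, 22}
|A + A| = 17

|A + A| = 17


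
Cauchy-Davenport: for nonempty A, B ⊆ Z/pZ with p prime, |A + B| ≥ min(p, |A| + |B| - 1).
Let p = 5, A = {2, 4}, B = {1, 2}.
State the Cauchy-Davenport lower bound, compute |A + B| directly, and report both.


Cauchy-Davenport: |A + B| ≥ min(p, |A| + |B| - 1) for A, B nonempty in Z/pZ.
|A| = 2, |B| = 2, p = 5.
CD lower bound = min(5, 2 + 2 - 1) = min(5, 3) = 3.
Compute A + B mod 5 directly:
a = 2: 2+1=3, 2+2=4
a = 4: 4+1=0, 4+2=1
A + B = {0, 1, 3, 4}, so |A + B| = 4.
Verify: 4 ≥ 3? Yes ✓.

CD lower bound = 3, actual |A + B| = 4.


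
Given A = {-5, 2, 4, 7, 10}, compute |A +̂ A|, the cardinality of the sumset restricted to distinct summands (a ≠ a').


Restricted sumset: A +̂ A = {a + a' : a ∈ A, a' ∈ A, a ≠ a'}.
Equivalently, take A + A and drop any sum 2a that is achievable ONLY as a + a for a ∈ A (i.e. sums representable only with equal summands).
Enumerate pairs (a, a') with a < a' (symmetric, so each unordered pair gives one sum; this covers all a ≠ a'):
  -5 + 2 = -3
  -5 + 4 = -1
  -5 + 7 = 2
  -5 + 10 = 5
  2 + 4 = 6
  2 + 7 = 9
  2 + 10 = 12
  4 + 7 = 11
  4 + 10 = 14
  7 + 10 = 17
Collected distinct sums: {-3, -1, 2, 5, 6, 9, 11, 12, 14, 17}
|A +̂ A| = 10
(Reference bound: |A +̂ A| ≥ 2|A| - 3 for |A| ≥ 2, with |A| = 5 giving ≥ 7.)

|A +̂ A| = 10


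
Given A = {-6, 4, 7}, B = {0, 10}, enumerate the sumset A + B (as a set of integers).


A + B = {a + b : a ∈ A, b ∈ B}.
Enumerate all |A|·|B| = 3·2 = 6 pairs (a, b) and collect distinct sums.
a = -6: -6+0=-6, -6+10=4
a = 4: 4+0=4, 4+10=14
a = 7: 7+0=7, 7+10=17
Collecting distinct sums: A + B = {-6, 4, 7, 14, 17}
|A + B| = 5

A + B = {-6, 4, 7, 14, 17}


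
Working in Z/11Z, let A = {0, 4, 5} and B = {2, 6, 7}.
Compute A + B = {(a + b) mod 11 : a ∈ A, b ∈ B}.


Work in Z/11Z: reduce every sum a + b modulo 11.
Enumerate all 9 pairs:
a = 0: 0+2=2, 0+6=6, 0+7=7
a = 4: 4+2=6, 4+6=10, 4+7=0
a = 5: 5+2=7, 5+6=0, 5+7=1
Distinct residues collected: {0, 1, 2, 6, 7, 10}
|A + B| = 6 (out of 11 total residues).

A + B = {0, 1, 2, 6, 7, 10}


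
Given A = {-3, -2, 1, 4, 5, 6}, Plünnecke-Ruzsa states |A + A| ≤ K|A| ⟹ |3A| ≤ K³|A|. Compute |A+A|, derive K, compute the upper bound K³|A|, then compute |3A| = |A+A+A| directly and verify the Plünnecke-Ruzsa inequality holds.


|A| = 6.
Step 1: Compute A + A by enumerating all 36 pairs.
A + A = {-6, -5, -4, -2, -1, 1, 2, 3, 4, 5, 6, 7, 8, 9, 10, 11, 12}, so |A + A| = 17.
Step 2: Doubling constant K = |A + A|/|A| = 17/6 = 17/6 ≈ 2.8333.
Step 3: Plünnecke-Ruzsa gives |3A| ≤ K³·|A| = (2.8333)³ · 6 ≈ 136.4722.
Step 4: Compute 3A = A + A + A directly by enumerating all triples (a,b,c) ∈ A³; |3A| = 28.
Step 5: Check 28 ≤ 136.4722? Yes ✓.

K = 17/6, Plünnecke-Ruzsa bound K³|A| ≈ 136.4722, |3A| = 28, inequality holds.


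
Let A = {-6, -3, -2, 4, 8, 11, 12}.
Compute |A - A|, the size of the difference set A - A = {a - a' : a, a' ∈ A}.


A - A = {a - a' : a, a' ∈ A}; |A| = 7.
Bounds: 2|A|-1 ≤ |A - A| ≤ |A|² - |A| + 1, i.e. 13 ≤ |A - A| ≤ 43.
Note: 0 ∈ A - A always (from a - a). The set is symmetric: if d ∈ A - A then -d ∈ A - A.
Enumerate nonzero differences d = a - a' with a > a' (then include -d):
Positive differences: {1, 3, 4, 6, 7, 8, 10, 11, 13, 14, 15, 17, 18}
Full difference set: {0} ∪ (positive diffs) ∪ (negative diffs).
|A - A| = 1 + 2·13 = 27 (matches direct enumeration: 27).

|A - A| = 27


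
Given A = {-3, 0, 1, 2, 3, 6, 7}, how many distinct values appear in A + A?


A + A = {a + a' : a, a' ∈ A}; |A| = 7.
General bounds: 2|A| - 1 ≤ |A + A| ≤ |A|(|A|+1)/2, i.e. 13 ≤ |A + A| ≤ 28.
Lower bound 2|A|-1 is attained iff A is an arithmetic progression.
Enumerate sums a + a' for a ≤ a' (symmetric, so this suffices):
a = -3: -3+-3=-6, -3+0=-3, -3+1=-2, -3+2=-1, -3+3=0, -3+6=3, -3+7=4
a = 0: 0+0=0, 0+1=1, 0+2=2, 0+3=3, 0+6=6, 0+7=7
a = 1: 1+1=2, 1+2=3, 1+3=4, 1+6=7, 1+7=8
a = 2: 2+2=4, 2+3=5, 2+6=8, 2+7=9
a = 3: 3+3=6, 3+6=9, 3+7=10
a = 6: 6+6=12, 6+7=13
a = 7: 7+7=14
Distinct sums: {-6, -3, -2, -1, 0, 1, 2, 3, 4, 5, 6, 7, 8, 9, 10, 12, 13, 14}
|A + A| = 18

|A + A| = 18


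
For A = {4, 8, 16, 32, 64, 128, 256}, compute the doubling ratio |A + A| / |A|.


|A| = 7.
Compute A + A by enumerating all 49 pairs.
A + A = {8, 12, 16, 20, 24, 32, 36, 40, 48, 64, 68, 72, 80, 96, 128, 132, 136, 144, 160, 192, 256, 260, 264, 272, 288, 320, 384, 512}, so |A + A| = 28.
K = |A + A| / |A| = 28/7 = 4/1 ≈ 4.0000.
Reference: AP of size 7 gives K = 13/7 ≈ 1.8571; a fully generic set of size 7 gives K ≈ 4.0000.

|A| = 7, |A + A| = 28, K = 28/7 = 4/1.


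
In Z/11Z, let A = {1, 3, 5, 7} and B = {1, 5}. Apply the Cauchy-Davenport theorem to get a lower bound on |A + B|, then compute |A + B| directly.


Cauchy-Davenport: |A + B| ≥ min(p, |A| + |B| - 1) for A, B nonempty in Z/pZ.
|A| = 4, |B| = 2, p = 11.
CD lower bound = min(11, 4 + 2 - 1) = min(11, 5) = 5.
Compute A + B mod 11 directly:
a = 1: 1+1=2, 1+5=6
a = 3: 3+1=4, 3+5=8
a = 5: 5+1=6, 5+5=10
a = 7: 7+1=8, 7+5=1
A + B = {1, 2, 4, 6, 8, 10}, so |A + B| = 6.
Verify: 6 ≥ 5? Yes ✓.

CD lower bound = 5, actual |A + B| = 6.


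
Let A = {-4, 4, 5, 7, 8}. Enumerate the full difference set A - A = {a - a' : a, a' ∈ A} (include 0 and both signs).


A - A = {a - a' : a, a' ∈ A}.
Compute a - a' for each ordered pair (a, a'):
a = -4: -4--4=0, -4-4=-8, -4-5=-9, -4-7=-11, -4-8=-12
a = 4: 4--4=8, 4-4=0, 4-5=-1, 4-7=-3, 4-8=-4
a = 5: 5--4=9, 5-4=1, 5-5=0, 5-7=-2, 5-8=-3
a = 7: 7--4=11, 7-4=3, 7-5=2, 7-7=0, 7-8=-1
a = 8: 8--4=12, 8-4=4, 8-5=3, 8-7=1, 8-8=0
Collecting distinct values (and noting 0 appears from a-a):
A - A = {-12, -11, -9, -8, -4, -3, -2, -1, 0, 1, 2, 3, 4, 8, 9, 11, 12}
|A - A| = 17

A - A = {-12, -11, -9, -8, -4, -3, -2, -1, 0, 1, 2, 3, 4, 8, 9, 11, 12}


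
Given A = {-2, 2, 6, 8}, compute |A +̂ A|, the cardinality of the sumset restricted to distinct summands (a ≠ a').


Restricted sumset: A +̂ A = {a + a' : a ∈ A, a' ∈ A, a ≠ a'}.
Equivalently, take A + A and drop any sum 2a that is achievable ONLY as a + a for a ∈ A (i.e. sums representable only with equal summands).
Enumerate pairs (a, a') with a < a' (symmetric, so each unordered pair gives one sum; this covers all a ≠ a'):
  -2 + 2 = 0
  -2 + 6 = 4
  -2 + 8 = 6
  2 + 6 = 8
  2 + 8 = 10
  6 + 8 = 14
Collected distinct sums: {0, 4, 6, 8, 10, 14}
|A +̂ A| = 6
(Reference bound: |A +̂ A| ≥ 2|A| - 3 for |A| ≥ 2, with |A| = 4 giving ≥ 5.)

|A +̂ A| = 6


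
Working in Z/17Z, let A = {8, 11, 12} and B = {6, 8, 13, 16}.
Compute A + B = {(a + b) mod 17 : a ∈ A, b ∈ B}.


Work in Z/17Z: reduce every sum a + b modulo 17.
Enumerate all 12 pairs:
a = 8: 8+6=14, 8+8=16, 8+13=4, 8+16=7
a = 11: 11+6=0, 11+8=2, 11+13=7, 11+16=10
a = 12: 12+6=1, 12+8=3, 12+13=8, 12+16=11
Distinct residues collected: {0, 1, 2, 3, 4, 7, 8, 10, 11, 14, 16}
|A + B| = 11 (out of 17 total residues).

A + B = {0, 1, 2, 3, 4, 7, 8, 10, 11, 14, 16}


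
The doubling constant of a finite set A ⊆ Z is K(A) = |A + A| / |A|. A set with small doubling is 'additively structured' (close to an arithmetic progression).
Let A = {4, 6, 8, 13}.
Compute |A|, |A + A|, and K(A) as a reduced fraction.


|A| = 4.
Compute A + A by enumerating all 16 pairs.
A + A = {8, 10, 12, 14, 16, 17, 19, 21, 26}, so |A + A| = 9.
K = |A + A| / |A| = 9/4 (already in lowest terms) ≈ 2.2500.
Reference: AP of size 4 gives K = 7/4 ≈ 1.7500; a fully generic set of size 4 gives K ≈ 2.5000.

|A| = 4, |A + A| = 9, K = 9/4.


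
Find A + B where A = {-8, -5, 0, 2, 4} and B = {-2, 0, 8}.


A + B = {a + b : a ∈ A, b ∈ B}.
Enumerate all |A|·|B| = 5·3 = 15 pairs (a, b) and collect distinct sums.
a = -8: -8+-2=-10, -8+0=-8, -8+8=0
a = -5: -5+-2=-7, -5+0=-5, -5+8=3
a = 0: 0+-2=-2, 0+0=0, 0+8=8
a = 2: 2+-2=0, 2+0=2, 2+8=10
a = 4: 4+-2=2, 4+0=4, 4+8=12
Collecting distinct sums: A + B = {-10, -8, -7, -5, -2, 0, 2, 3, 4, 8, 10, 12}
|A + B| = 12

A + B = {-10, -8, -7, -5, -2, 0, 2, 3, 4, 8, 10, 12}


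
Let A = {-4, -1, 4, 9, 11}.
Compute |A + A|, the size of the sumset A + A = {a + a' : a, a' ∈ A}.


A + A = {a + a' : a, a' ∈ A}; |A| = 5.
General bounds: 2|A| - 1 ≤ |A + A| ≤ |A|(|A|+1)/2, i.e. 9 ≤ |A + A| ≤ 15.
Lower bound 2|A|-1 is attained iff A is an arithmetic progression.
Enumerate sums a + a' for a ≤ a' (symmetric, so this suffices):
a = -4: -4+-4=-8, -4+-1=-5, -4+4=0, -4+9=5, -4+11=7
a = -1: -1+-1=-2, -1+4=3, -1+9=8, -1+11=10
a = 4: 4+4=8, 4+9=13, 4+11=15
a = 9: 9+9=18, 9+11=20
a = 11: 11+11=22
Distinct sums: {-8, -5, -2, 0, 3, 5, 7, 8, 10, 13, 15, 18, 20, 22}
|A + A| = 14

|A + A| = 14


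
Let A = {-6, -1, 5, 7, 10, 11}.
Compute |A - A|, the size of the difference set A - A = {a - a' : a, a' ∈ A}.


A - A = {a - a' : a, a' ∈ A}; |A| = 6.
Bounds: 2|A|-1 ≤ |A - A| ≤ |A|² - |A| + 1, i.e. 11 ≤ |A - A| ≤ 31.
Note: 0 ∈ A - A always (from a - a). The set is symmetric: if d ∈ A - A then -d ∈ A - A.
Enumerate nonzero differences d = a - a' with a > a' (then include -d):
Positive differences: {1, 2, 3, 4, 5, 6, 8, 11, 12, 13, 16, 17}
Full difference set: {0} ∪ (positive diffs) ∪ (negative diffs).
|A - A| = 1 + 2·12 = 25 (matches direct enumeration: 25).

|A - A| = 25


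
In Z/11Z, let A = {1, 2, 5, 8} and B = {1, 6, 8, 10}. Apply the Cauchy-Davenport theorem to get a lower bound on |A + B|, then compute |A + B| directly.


Cauchy-Davenport: |A + B| ≥ min(p, |A| + |B| - 1) for A, B nonempty in Z/pZ.
|A| = 4, |B| = 4, p = 11.
CD lower bound = min(11, 4 + 4 - 1) = min(11, 7) = 7.
Compute A + B mod 11 directly:
a = 1: 1+1=2, 1+6=7, 1+8=9, 1+10=0
a = 2: 2+1=3, 2+6=8, 2+8=10, 2+10=1
a = 5: 5+1=6, 5+6=0, 5+8=2, 5+10=4
a = 8: 8+1=9, 8+6=3, 8+8=5, 8+10=7
A + B = {0, 1, 2, 3, 4, 5, 6, 7, 8, 9, 10}, so |A + B| = 11.
Verify: 11 ≥ 7? Yes ✓.

CD lower bound = 7, actual |A + B| = 11.


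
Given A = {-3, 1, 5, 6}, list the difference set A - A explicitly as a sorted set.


A - A = {a - a' : a, a' ∈ A}.
Compute a - a' for each ordered pair (a, a'):
a = -3: -3--3=0, -3-1=-4, -3-5=-8, -3-6=-9
a = 1: 1--3=4, 1-1=0, 1-5=-4, 1-6=-5
a = 5: 5--3=8, 5-1=4, 5-5=0, 5-6=-1
a = 6: 6--3=9, 6-1=5, 6-5=1, 6-6=0
Collecting distinct values (and noting 0 appears from a-a):
A - A = {-9, -8, -5, -4, -1, 0, 1, 4, 5, 8, 9}
|A - A| = 11

A - A = {-9, -8, -5, -4, -1, 0, 1, 4, 5, 8, 9}


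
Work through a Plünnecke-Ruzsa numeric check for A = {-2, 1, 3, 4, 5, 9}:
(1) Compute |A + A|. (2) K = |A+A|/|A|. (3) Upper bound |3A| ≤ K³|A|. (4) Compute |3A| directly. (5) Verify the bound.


|A| = 6.
Step 1: Compute A + A by enumerating all 36 pairs.
A + A = {-4, -1, 1, 2, 3, 4, 5, 6, 7, 8, 9, 10, 12, 13, 14, 18}, so |A + A| = 16.
Step 2: Doubling constant K = |A + A|/|A| = 16/6 = 16/6 ≈ 2.6667.
Step 3: Plünnecke-Ruzsa gives |3A| ≤ K³·|A| = (2.6667)³ · 6 ≈ 113.7778.
Step 4: Compute 3A = A + A + A directly by enumerating all triples (a,b,c) ∈ A³; |3A| = 27.
Step 5: Check 27 ≤ 113.7778? Yes ✓.

K = 16/6, Plünnecke-Ruzsa bound K³|A| ≈ 113.7778, |3A| = 27, inequality holds.


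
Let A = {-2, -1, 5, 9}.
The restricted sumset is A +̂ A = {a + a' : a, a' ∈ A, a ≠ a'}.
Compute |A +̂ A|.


Restricted sumset: A +̂ A = {a + a' : a ∈ A, a' ∈ A, a ≠ a'}.
Equivalently, take A + A and drop any sum 2a that is achievable ONLY as a + a for a ∈ A (i.e. sums representable only with equal summands).
Enumerate pairs (a, a') with a < a' (symmetric, so each unordered pair gives one sum; this covers all a ≠ a'):
  -2 + -1 = -3
  -2 + 5 = 3
  -2 + 9 = 7
  -1 + 5 = 4
  -1 + 9 = 8
  5 + 9 = 14
Collected distinct sums: {-3, 3, 4, 7, 8, 14}
|A +̂ A| = 6
(Reference bound: |A +̂ A| ≥ 2|A| - 3 for |A| ≥ 2, with |A| = 4 giving ≥ 5.)

|A +̂ A| = 6


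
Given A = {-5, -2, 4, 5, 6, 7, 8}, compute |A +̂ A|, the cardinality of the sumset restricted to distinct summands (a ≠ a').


Restricted sumset: A +̂ A = {a + a' : a ∈ A, a' ∈ A, a ≠ a'}.
Equivalently, take A + A and drop any sum 2a that is achievable ONLY as a + a for a ∈ A (i.e. sums representable only with equal summands).
Enumerate pairs (a, a') with a < a' (symmetric, so each unordered pair gives one sum; this covers all a ≠ a'):
  -5 + -2 = -7
  -5 + 4 = -1
  -5 + 5 = 0
  -5 + 6 = 1
  -5 + 7 = 2
  -5 + 8 = 3
  -2 + 4 = 2
  -2 + 5 = 3
  -2 + 6 = 4
  -2 + 7 = 5
  -2 + 8 = 6
  4 + 5 = 9
  4 + 6 = 10
  4 + 7 = 11
  4 + 8 = 12
  5 + 6 = 11
  5 + 7 = 12
  5 + 8 = 13
  6 + 7 = 13
  6 + 8 = 14
  7 + 8 = 15
Collected distinct sums: {-7, -1, 0, 1, 2, 3, 4, 5, 6, 9, 10, 11, 12, 13, 14, 15}
|A +̂ A| = 16
(Reference bound: |A +̂ A| ≥ 2|A| - 3 for |A| ≥ 2, with |A| = 7 giving ≥ 11.)

|A +̂ A| = 16


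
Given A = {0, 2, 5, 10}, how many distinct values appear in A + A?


A + A = {a + a' : a, a' ∈ A}; |A| = 4.
General bounds: 2|A| - 1 ≤ |A + A| ≤ |A|(|A|+1)/2, i.e. 7 ≤ |A + A| ≤ 10.
Lower bound 2|A|-1 is attained iff A is an arithmetic progression.
Enumerate sums a + a' for a ≤ a' (symmetric, so this suffices):
a = 0: 0+0=0, 0+2=2, 0+5=5, 0+10=10
a = 2: 2+2=4, 2+5=7, 2+10=12
a = 5: 5+5=10, 5+10=15
a = 10: 10+10=20
Distinct sums: {0, 2, 4, 5, 7, 10, 12, 15, 20}
|A + A| = 9

|A + A| = 9


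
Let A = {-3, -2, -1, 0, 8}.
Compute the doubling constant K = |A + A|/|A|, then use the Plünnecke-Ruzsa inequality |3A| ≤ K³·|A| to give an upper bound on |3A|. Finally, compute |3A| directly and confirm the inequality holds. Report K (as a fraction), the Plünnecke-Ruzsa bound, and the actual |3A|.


|A| = 5.
Step 1: Compute A + A by enumerating all 25 pairs.
A + A = {-6, -5, -4, -3, -2, -1, 0, 5, 6, 7, 8, 16}, so |A + A| = 12.
Step 2: Doubling constant K = |A + A|/|A| = 12/5 = 12/5 ≈ 2.4000.
Step 3: Plünnecke-Ruzsa gives |3A| ≤ K³·|A| = (2.4000)³ · 5 ≈ 69.1200.
Step 4: Compute 3A = A + A + A directly by enumerating all triples (a,b,c) ∈ A³; |3A| = 22.
Step 5: Check 22 ≤ 69.1200? Yes ✓.

K = 12/5, Plünnecke-Ruzsa bound K³|A| ≈ 69.1200, |3A| = 22, inequality holds.


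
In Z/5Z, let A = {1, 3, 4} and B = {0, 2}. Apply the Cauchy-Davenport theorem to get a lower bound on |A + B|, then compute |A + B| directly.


Cauchy-Davenport: |A + B| ≥ min(p, |A| + |B| - 1) for A, B nonempty in Z/pZ.
|A| = 3, |B| = 2, p = 5.
CD lower bound = min(5, 3 + 2 - 1) = min(5, 4) = 4.
Compute A + B mod 5 directly:
a = 1: 1+0=1, 1+2=3
a = 3: 3+0=3, 3+2=0
a = 4: 4+0=4, 4+2=1
A + B = {0, 1, 3, 4}, so |A + B| = 4.
Verify: 4 ≥ 4? Yes ✓.

CD lower bound = 4, actual |A + B| = 4.


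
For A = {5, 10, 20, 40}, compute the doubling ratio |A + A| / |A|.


|A| = 4.
Compute A + A by enumerating all 16 pairs.
A + A = {10, 15, 20, 25, 30, 40, 45, 50, 60, 80}, so |A + A| = 10.
K = |A + A| / |A| = 10/4 = 5/2 ≈ 2.5000.
Reference: AP of size 4 gives K = 7/4 ≈ 1.7500; a fully generic set of size 4 gives K ≈ 2.5000.

|A| = 4, |A + A| = 10, K = 10/4 = 5/2.


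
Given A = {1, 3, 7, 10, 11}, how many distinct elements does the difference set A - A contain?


A - A = {a - a' : a, a' ∈ A}; |A| = 5.
Bounds: 2|A|-1 ≤ |A - A| ≤ |A|² - |A| + 1, i.e. 9 ≤ |A - A| ≤ 21.
Note: 0 ∈ A - A always (from a - a). The set is symmetric: if d ∈ A - A then -d ∈ A - A.
Enumerate nonzero differences d = a - a' with a > a' (then include -d):
Positive differences: {1, 2, 3, 4, 6, 7, 8, 9, 10}
Full difference set: {0} ∪ (positive diffs) ∪ (negative diffs).
|A - A| = 1 + 2·9 = 19 (matches direct enumeration: 19).

|A - A| = 19


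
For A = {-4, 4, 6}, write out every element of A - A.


A - A = {a - a' : a, a' ∈ A}.
Compute a - a' for each ordered pair (a, a'):
a = -4: -4--4=0, -4-4=-8, -4-6=-10
a = 4: 4--4=8, 4-4=0, 4-6=-2
a = 6: 6--4=10, 6-4=2, 6-6=0
Collecting distinct values (and noting 0 appears from a-a):
A - A = {-10, -8, -2, 0, 2, 8, 10}
|A - A| = 7

A - A = {-10, -8, -2, 0, 2, 8, 10}


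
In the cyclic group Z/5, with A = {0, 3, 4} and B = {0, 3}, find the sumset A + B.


Work in Z/5Z: reduce every sum a + b modulo 5.
Enumerate all 6 pairs:
a = 0: 0+0=0, 0+3=3
a = 3: 3+0=3, 3+3=1
a = 4: 4+0=4, 4+3=2
Distinct residues collected: {0, 1, 2, 3, 4}
|A + B| = 5 (out of 5 total residues).

A + B = {0, 1, 2, 3, 4}


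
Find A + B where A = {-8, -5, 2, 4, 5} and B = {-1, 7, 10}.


A + B = {a + b : a ∈ A, b ∈ B}.
Enumerate all |A|·|B| = 5·3 = 15 pairs (a, b) and collect distinct sums.
a = -8: -8+-1=-9, -8+7=-1, -8+10=2
a = -5: -5+-1=-6, -5+7=2, -5+10=5
a = 2: 2+-1=1, 2+7=9, 2+10=12
a = 4: 4+-1=3, 4+7=11, 4+10=14
a = 5: 5+-1=4, 5+7=12, 5+10=15
Collecting distinct sums: A + B = {-9, -6, -1, 1, 2, 3, 4, 5, 9, 11, 12, 14, 15}
|A + B| = 13

A + B = {-9, -6, -1, 1, 2, 3, 4, 5, 9, 11, 12, 14, 15}


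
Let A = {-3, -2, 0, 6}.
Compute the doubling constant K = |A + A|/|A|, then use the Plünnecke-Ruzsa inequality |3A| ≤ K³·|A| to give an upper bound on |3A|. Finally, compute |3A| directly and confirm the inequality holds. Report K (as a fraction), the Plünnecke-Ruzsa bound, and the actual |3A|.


|A| = 4.
Step 1: Compute A + A by enumerating all 16 pairs.
A + A = {-6, -5, -4, -3, -2, 0, 3, 4, 6, 12}, so |A + A| = 10.
Step 2: Doubling constant K = |A + A|/|A| = 10/4 = 10/4 ≈ 2.5000.
Step 3: Plünnecke-Ruzsa gives |3A| ≤ K³·|A| = (2.5000)³ · 4 ≈ 62.5000.
Step 4: Compute 3A = A + A + A directly by enumerating all triples (a,b,c) ∈ A³; |3A| = 18.
Step 5: Check 18 ≤ 62.5000? Yes ✓.

K = 10/4, Plünnecke-Ruzsa bound K³|A| ≈ 62.5000, |3A| = 18, inequality holds.


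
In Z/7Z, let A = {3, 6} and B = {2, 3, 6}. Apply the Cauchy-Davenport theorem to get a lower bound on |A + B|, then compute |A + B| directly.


Cauchy-Davenport: |A + B| ≥ min(p, |A| + |B| - 1) for A, B nonempty in Z/pZ.
|A| = 2, |B| = 3, p = 7.
CD lower bound = min(7, 2 + 3 - 1) = min(7, 4) = 4.
Compute A + B mod 7 directly:
a = 3: 3+2=5, 3+3=6, 3+6=2
a = 6: 6+2=1, 6+3=2, 6+6=5
A + B = {1, 2, 5, 6}, so |A + B| = 4.
Verify: 4 ≥ 4? Yes ✓.

CD lower bound = 4, actual |A + B| = 4.


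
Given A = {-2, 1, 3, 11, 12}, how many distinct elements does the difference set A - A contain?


A - A = {a - a' : a, a' ∈ A}; |A| = 5.
Bounds: 2|A|-1 ≤ |A - A| ≤ |A|² - |A| + 1, i.e. 9 ≤ |A - A| ≤ 21.
Note: 0 ∈ A - A always (from a - a). The set is symmetric: if d ∈ A - A then -d ∈ A - A.
Enumerate nonzero differences d = a - a' with a > a' (then include -d):
Positive differences: {1, 2, 3, 5, 8, 9, 10, 11, 13, 14}
Full difference set: {0} ∪ (positive diffs) ∪ (negative diffs).
|A - A| = 1 + 2·10 = 21 (matches direct enumeration: 21).

|A - A| = 21


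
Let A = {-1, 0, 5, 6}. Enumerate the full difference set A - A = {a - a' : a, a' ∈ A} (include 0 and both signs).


A - A = {a - a' : a, a' ∈ A}.
Compute a - a' for each ordered pair (a, a'):
a = -1: -1--1=0, -1-0=-1, -1-5=-6, -1-6=-7
a = 0: 0--1=1, 0-0=0, 0-5=-5, 0-6=-6
a = 5: 5--1=6, 5-0=5, 5-5=0, 5-6=-1
a = 6: 6--1=7, 6-0=6, 6-5=1, 6-6=0
Collecting distinct values (and noting 0 appears from a-a):
A - A = {-7, -6, -5, -1, 0, 1, 5, 6, 7}
|A - A| = 9

A - A = {-7, -6, -5, -1, 0, 1, 5, 6, 7}


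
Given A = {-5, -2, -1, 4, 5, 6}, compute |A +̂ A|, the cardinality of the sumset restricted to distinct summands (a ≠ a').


Restricted sumset: A +̂ A = {a + a' : a ∈ A, a' ∈ A, a ≠ a'}.
Equivalently, take A + A and drop any sum 2a that is achievable ONLY as a + a for a ∈ A (i.e. sums representable only with equal summands).
Enumerate pairs (a, a') with a < a' (symmetric, so each unordered pair gives one sum; this covers all a ≠ a'):
  -5 + -2 = -7
  -5 + -1 = -6
  -5 + 4 = -1
  -5 + 5 = 0
  -5 + 6 = 1
  -2 + -1 = -3
  -2 + 4 = 2
  -2 + 5 = 3
  -2 + 6 = 4
  -1 + 4 = 3
  -1 + 5 = 4
  -1 + 6 = 5
  4 + 5 = 9
  4 + 6 = 10
  5 + 6 = 11
Collected distinct sums: {-7, -6, -3, -1, 0, 1, 2, 3, 4, 5, 9, 10, 11}
|A +̂ A| = 13
(Reference bound: |A +̂ A| ≥ 2|A| - 3 for |A| ≥ 2, with |A| = 6 giving ≥ 9.)

|A +̂ A| = 13


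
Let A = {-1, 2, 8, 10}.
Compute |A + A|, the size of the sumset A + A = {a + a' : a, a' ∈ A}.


A + A = {a + a' : a, a' ∈ A}; |A| = 4.
General bounds: 2|A| - 1 ≤ |A + A| ≤ |A|(|A|+1)/2, i.e. 7 ≤ |A + A| ≤ 10.
Lower bound 2|A|-1 is attained iff A is an arithmetic progression.
Enumerate sums a + a' for a ≤ a' (symmetric, so this suffices):
a = -1: -1+-1=-2, -1+2=1, -1+8=7, -1+10=9
a = 2: 2+2=4, 2+8=10, 2+10=12
a = 8: 8+8=16, 8+10=18
a = 10: 10+10=20
Distinct sums: {-2, 1, 4, 7, 9, 10, 12, 16, 18, 20}
|A + A| = 10

|A + A| = 10


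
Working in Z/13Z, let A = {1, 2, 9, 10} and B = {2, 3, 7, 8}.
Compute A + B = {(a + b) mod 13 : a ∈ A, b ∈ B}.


Work in Z/13Z: reduce every sum a + b modulo 13.
Enumerate all 16 pairs:
a = 1: 1+2=3, 1+3=4, 1+7=8, 1+8=9
a = 2: 2+2=4, 2+3=5, 2+7=9, 2+8=10
a = 9: 9+2=11, 9+3=12, 9+7=3, 9+8=4
a = 10: 10+2=12, 10+3=0, 10+7=4, 10+8=5
Distinct residues collected: {0, 3, 4, 5, 8, 9, 10, 11, 12}
|A + B| = 9 (out of 13 total residues).

A + B = {0, 3, 4, 5, 8, 9, 10, 11, 12}


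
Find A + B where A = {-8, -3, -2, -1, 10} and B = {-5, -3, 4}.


A + B = {a + b : a ∈ A, b ∈ B}.
Enumerate all |A|·|B| = 5·3 = 15 pairs (a, b) and collect distinct sums.
a = -8: -8+-5=-13, -8+-3=-11, -8+4=-4
a = -3: -3+-5=-8, -3+-3=-6, -3+4=1
a = -2: -2+-5=-7, -2+-3=-5, -2+4=2
a = -1: -1+-5=-6, -1+-3=-4, -1+4=3
a = 10: 10+-5=5, 10+-3=7, 10+4=14
Collecting distinct sums: A + B = {-13, -11, -8, -7, -6, -5, -4, 1, 2, 3, 5, 7, 14}
|A + B| = 13

A + B = {-13, -11, -8, -7, -6, -5, -4, 1, 2, 3, 5, 7, 14}


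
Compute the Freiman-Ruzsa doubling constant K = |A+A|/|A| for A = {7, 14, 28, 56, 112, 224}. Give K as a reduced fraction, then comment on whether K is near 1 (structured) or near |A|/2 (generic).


|A| = 6.
Compute A + A by enumerating all 36 pairs.
A + A = {14, 21, 28, 35, 42, 56, 63, 70, 84, 112, 119, 126, 140, 168, 224, 231, 238, 252, 280, 336, 448}, so |A + A| = 21.
K = |A + A| / |A| = 21/6 = 7/2 ≈ 3.5000.
Reference: AP of size 6 gives K = 11/6 ≈ 1.8333; a fully generic set of size 6 gives K ≈ 3.5000.

|A| = 6, |A + A| = 21, K = 21/6 = 7/2.


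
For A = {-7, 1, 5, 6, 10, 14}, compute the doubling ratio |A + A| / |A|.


|A| = 6.
Compute A + A by enumerating all 36 pairs.
A + A = {-14, -6, -2, -1, 2, 3, 6, 7, 10, 11, 12, 15, 16, 19, 20, 24, 28}, so |A + A| = 17.
K = |A + A| / |A| = 17/6 (already in lowest terms) ≈ 2.8333.
Reference: AP of size 6 gives K = 11/6 ≈ 1.8333; a fully generic set of size 6 gives K ≈ 3.5000.

|A| = 6, |A + A| = 17, K = 17/6.


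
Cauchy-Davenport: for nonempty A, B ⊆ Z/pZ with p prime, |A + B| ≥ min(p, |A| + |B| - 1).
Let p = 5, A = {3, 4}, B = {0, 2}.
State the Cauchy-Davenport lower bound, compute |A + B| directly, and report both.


Cauchy-Davenport: |A + B| ≥ min(p, |A| + |B| - 1) for A, B nonempty in Z/pZ.
|A| = 2, |B| = 2, p = 5.
CD lower bound = min(5, 2 + 2 - 1) = min(5, 3) = 3.
Compute A + B mod 5 directly:
a = 3: 3+0=3, 3+2=0
a = 4: 4+0=4, 4+2=1
A + B = {0, 1, 3, 4}, so |A + B| = 4.
Verify: 4 ≥ 3? Yes ✓.

CD lower bound = 3, actual |A + B| = 4.


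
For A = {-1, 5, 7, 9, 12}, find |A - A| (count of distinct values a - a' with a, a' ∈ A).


A - A = {a - a' : a, a' ∈ A}; |A| = 5.
Bounds: 2|A|-1 ≤ |A - A| ≤ |A|² - |A| + 1, i.e. 9 ≤ |A - A| ≤ 21.
Note: 0 ∈ A - A always (from a - a). The set is symmetric: if d ∈ A - A then -d ∈ A - A.
Enumerate nonzero differences d = a - a' with a > a' (then include -d):
Positive differences: {2, 3, 4, 5, 6, 7, 8, 10, 13}
Full difference set: {0} ∪ (positive diffs) ∪ (negative diffs).
|A - A| = 1 + 2·9 = 19 (matches direct enumeration: 19).

|A - A| = 19


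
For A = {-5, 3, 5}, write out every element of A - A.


A - A = {a - a' : a, a' ∈ A}.
Compute a - a' for each ordered pair (a, a'):
a = -5: -5--5=0, -5-3=-8, -5-5=-10
a = 3: 3--5=8, 3-3=0, 3-5=-2
a = 5: 5--5=10, 5-3=2, 5-5=0
Collecting distinct values (and noting 0 appears from a-a):
A - A = {-10, -8, -2, 0, 2, 8, 10}
|A - A| = 7

A - A = {-10, -8, -2, 0, 2, 8, 10}


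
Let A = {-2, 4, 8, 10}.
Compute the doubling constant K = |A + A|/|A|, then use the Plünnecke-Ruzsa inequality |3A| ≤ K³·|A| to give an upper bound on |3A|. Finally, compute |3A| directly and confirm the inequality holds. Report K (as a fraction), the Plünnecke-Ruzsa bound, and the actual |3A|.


|A| = 4.
Step 1: Compute A + A by enumerating all 16 pairs.
A + A = {-4, 2, 6, 8, 12, 14, 16, 18, 20}, so |A + A| = 9.
Step 2: Doubling constant K = |A + A|/|A| = 9/4 = 9/4 ≈ 2.2500.
Step 3: Plünnecke-Ruzsa gives |3A| ≤ K³·|A| = (2.2500)³ · 4 ≈ 45.5625.
Step 4: Compute 3A = A + A + A directly by enumerating all triples (a,b,c) ∈ A³; |3A| = 15.
Step 5: Check 15 ≤ 45.5625? Yes ✓.

K = 9/4, Plünnecke-Ruzsa bound K³|A| ≈ 45.5625, |3A| = 15, inequality holds.


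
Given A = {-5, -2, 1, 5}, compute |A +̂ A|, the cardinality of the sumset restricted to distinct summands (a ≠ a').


Restricted sumset: A +̂ A = {a + a' : a ∈ A, a' ∈ A, a ≠ a'}.
Equivalently, take A + A and drop any sum 2a that is achievable ONLY as a + a for a ∈ A (i.e. sums representable only with equal summands).
Enumerate pairs (a, a') with a < a' (symmetric, so each unordered pair gives one sum; this covers all a ≠ a'):
  -5 + -2 = -7
  -5 + 1 = -4
  -5 + 5 = 0
  -2 + 1 = -1
  -2 + 5 = 3
  1 + 5 = 6
Collected distinct sums: {-7, -4, -1, 0, 3, 6}
|A +̂ A| = 6
(Reference bound: |A +̂ A| ≥ 2|A| - 3 for |A| ≥ 2, with |A| = 4 giving ≥ 5.)

|A +̂ A| = 6


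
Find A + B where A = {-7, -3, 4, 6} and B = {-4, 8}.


A + B = {a + b : a ∈ A, b ∈ B}.
Enumerate all |A|·|B| = 4·2 = 8 pairs (a, b) and collect distinct sums.
a = -7: -7+-4=-11, -7+8=1
a = -3: -3+-4=-7, -3+8=5
a = 4: 4+-4=0, 4+8=12
a = 6: 6+-4=2, 6+8=14
Collecting distinct sums: A + B = {-11, -7, 0, 1, 2, 5, 12, 14}
|A + B| = 8

A + B = {-11, -7, 0, 1, 2, 5, 12, 14}


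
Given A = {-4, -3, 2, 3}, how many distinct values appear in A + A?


A + A = {a + a' : a, a' ∈ A}; |A| = 4.
General bounds: 2|A| - 1 ≤ |A + A| ≤ |A|(|A|+1)/2, i.e. 7 ≤ |A + A| ≤ 10.
Lower bound 2|A|-1 is attained iff A is an arithmetic progression.
Enumerate sums a + a' for a ≤ a' (symmetric, so this suffices):
a = -4: -4+-4=-8, -4+-3=-7, -4+2=-2, -4+3=-1
a = -3: -3+-3=-6, -3+2=-1, -3+3=0
a = 2: 2+2=4, 2+3=5
a = 3: 3+3=6
Distinct sums: {-8, -7, -6, -2, -1, 0, 4, 5, 6}
|A + A| = 9

|A + A| = 9


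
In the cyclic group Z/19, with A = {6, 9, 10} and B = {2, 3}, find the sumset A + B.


Work in Z/19Z: reduce every sum a + b modulo 19.
Enumerate all 6 pairs:
a = 6: 6+2=8, 6+3=9
a = 9: 9+2=11, 9+3=12
a = 10: 10+2=12, 10+3=13
Distinct residues collected: {8, 9, 11, 12, 13}
|A + B| = 5 (out of 19 total residues).

A + B = {8, 9, 11, 12, 13}


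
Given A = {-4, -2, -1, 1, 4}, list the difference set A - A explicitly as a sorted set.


A - A = {a - a' : a, a' ∈ A}.
Compute a - a' for each ordered pair (a, a'):
a = -4: -4--4=0, -4--2=-2, -4--1=-3, -4-1=-5, -4-4=-8
a = -2: -2--4=2, -2--2=0, -2--1=-1, -2-1=-3, -2-4=-6
a = -1: -1--4=3, -1--2=1, -1--1=0, -1-1=-2, -1-4=-5
a = 1: 1--4=5, 1--2=3, 1--1=2, 1-1=0, 1-4=-3
a = 4: 4--4=8, 4--2=6, 4--1=5, 4-1=3, 4-4=0
Collecting distinct values (and noting 0 appears from a-a):
A - A = {-8, -6, -5, -3, -2, -1, 0, 1, 2, 3, 5, 6, 8}
|A - A| = 13

A - A = {-8, -6, -5, -3, -2, -1, 0, 1, 2, 3, 5, 6, 8}


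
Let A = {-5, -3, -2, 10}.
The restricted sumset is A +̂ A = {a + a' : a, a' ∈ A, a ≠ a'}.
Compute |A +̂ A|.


Restricted sumset: A +̂ A = {a + a' : a ∈ A, a' ∈ A, a ≠ a'}.
Equivalently, take A + A and drop any sum 2a that is achievable ONLY as a + a for a ∈ A (i.e. sums representable only with equal summands).
Enumerate pairs (a, a') with a < a' (symmetric, so each unordered pair gives one sum; this covers all a ≠ a'):
  -5 + -3 = -8
  -5 + -2 = -7
  -5 + 10 = 5
  -3 + -2 = -5
  -3 + 10 = 7
  -2 + 10 = 8
Collected distinct sums: {-8, -7, -5, 5, 7, 8}
|A +̂ A| = 6
(Reference bound: |A +̂ A| ≥ 2|A| - 3 for |A| ≥ 2, with |A| = 4 giving ≥ 5.)

|A +̂ A| = 6


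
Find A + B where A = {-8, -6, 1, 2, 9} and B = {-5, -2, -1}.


A + B = {a + b : a ∈ A, b ∈ B}.
Enumerate all |A|·|B| = 5·3 = 15 pairs (a, b) and collect distinct sums.
a = -8: -8+-5=-13, -8+-2=-10, -8+-1=-9
a = -6: -6+-5=-11, -6+-2=-8, -6+-1=-7
a = 1: 1+-5=-4, 1+-2=-1, 1+-1=0
a = 2: 2+-5=-3, 2+-2=0, 2+-1=1
a = 9: 9+-5=4, 9+-2=7, 9+-1=8
Collecting distinct sums: A + B = {-13, -11, -10, -9, -8, -7, -4, -3, -1, 0, 1, 4, 7, 8}
|A + B| = 14

A + B = {-13, -11, -10, -9, -8, -7, -4, -3, -1, 0, 1, 4, 7, 8}


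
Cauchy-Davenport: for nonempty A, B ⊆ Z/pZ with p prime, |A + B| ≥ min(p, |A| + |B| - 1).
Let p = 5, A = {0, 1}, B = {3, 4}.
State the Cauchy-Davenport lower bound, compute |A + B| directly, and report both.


Cauchy-Davenport: |A + B| ≥ min(p, |A| + |B| - 1) for A, B nonempty in Z/pZ.
|A| = 2, |B| = 2, p = 5.
CD lower bound = min(5, 2 + 2 - 1) = min(5, 3) = 3.
Compute A + B mod 5 directly:
a = 0: 0+3=3, 0+4=4
a = 1: 1+3=4, 1+4=0
A + B = {0, 3, 4}, so |A + B| = 3.
Verify: 3 ≥ 3? Yes ✓.

CD lower bound = 3, actual |A + B| = 3.


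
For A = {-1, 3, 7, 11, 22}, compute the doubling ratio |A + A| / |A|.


|A| = 5.
Compute A + A by enumerating all 25 pairs.
A + A = {-2, 2, 6, 10, 14, 18, 21, 22, 25, 29, 33, 44}, so |A + A| = 12.
K = |A + A| / |A| = 12/5 (already in lowest terms) ≈ 2.4000.
Reference: AP of size 5 gives K = 9/5 ≈ 1.8000; a fully generic set of size 5 gives K ≈ 3.0000.

|A| = 5, |A + A| = 12, K = 12/5.


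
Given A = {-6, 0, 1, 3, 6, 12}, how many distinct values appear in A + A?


A + A = {a + a' : a, a' ∈ A}; |A| = 6.
General bounds: 2|A| - 1 ≤ |A + A| ≤ |A|(|A|+1)/2, i.e. 11 ≤ |A + A| ≤ 21.
Lower bound 2|A|-1 is attained iff A is an arithmetic progression.
Enumerate sums a + a' for a ≤ a' (symmetric, so this suffices):
a = -6: -6+-6=-12, -6+0=-6, -6+1=-5, -6+3=-3, -6+6=0, -6+12=6
a = 0: 0+0=0, 0+1=1, 0+3=3, 0+6=6, 0+12=12
a = 1: 1+1=2, 1+3=4, 1+6=7, 1+12=13
a = 3: 3+3=6, 3+6=9, 3+12=15
a = 6: 6+6=12, 6+12=18
a = 12: 12+12=24
Distinct sums: {-12, -6, -5, -3, 0, 1, 2, 3, 4, 6, 7, 9, 12, 13, 15, 18, 24}
|A + A| = 17

|A + A| = 17


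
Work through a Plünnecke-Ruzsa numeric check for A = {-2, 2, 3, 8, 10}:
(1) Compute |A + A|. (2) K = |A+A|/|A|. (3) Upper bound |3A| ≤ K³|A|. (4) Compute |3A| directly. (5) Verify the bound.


|A| = 5.
Step 1: Compute A + A by enumerating all 25 pairs.
A + A = {-4, 0, 1, 4, 5, 6, 8, 10, 11, 12, 13, 16, 18, 20}, so |A + A| = 14.
Step 2: Doubling constant K = |A + A|/|A| = 14/5 = 14/5 ≈ 2.8000.
Step 3: Plünnecke-Ruzsa gives |3A| ≤ K³·|A| = (2.8000)³ · 5 ≈ 109.7600.
Step 4: Compute 3A = A + A + A directly by enumerating all triples (a,b,c) ∈ A³; |3A| = 27.
Step 5: Check 27 ≤ 109.7600? Yes ✓.

K = 14/5, Plünnecke-Ruzsa bound K³|A| ≈ 109.7600, |3A| = 27, inequality holds.


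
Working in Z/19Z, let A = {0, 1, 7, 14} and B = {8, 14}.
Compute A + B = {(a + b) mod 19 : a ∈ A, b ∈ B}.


Work in Z/19Z: reduce every sum a + b modulo 19.
Enumerate all 8 pairs:
a = 0: 0+8=8, 0+14=14
a = 1: 1+8=9, 1+14=15
a = 7: 7+8=15, 7+14=2
a = 14: 14+8=3, 14+14=9
Distinct residues collected: {2, 3, 8, 9, 14, 15}
|A + B| = 6 (out of 19 total residues).

A + B = {2, 3, 8, 9, 14, 15}


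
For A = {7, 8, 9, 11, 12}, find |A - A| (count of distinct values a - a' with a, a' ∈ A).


A - A = {a - a' : a, a' ∈ A}; |A| = 5.
Bounds: 2|A|-1 ≤ |A - A| ≤ |A|² - |A| + 1, i.e. 9 ≤ |A - A| ≤ 21.
Note: 0 ∈ A - A always (from a - a). The set is symmetric: if d ∈ A - A then -d ∈ A - A.
Enumerate nonzero differences d = a - a' with a > a' (then include -d):
Positive differences: {1, 2, 3, 4, 5}
Full difference set: {0} ∪ (positive diffs) ∪ (negative diffs).
|A - A| = 1 + 2·5 = 11 (matches direct enumeration: 11).

|A - A| = 11


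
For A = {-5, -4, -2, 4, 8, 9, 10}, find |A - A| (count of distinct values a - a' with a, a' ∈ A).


A - A = {a - a' : a, a' ∈ A}; |A| = 7.
Bounds: 2|A|-1 ≤ |A - A| ≤ |A|² - |A| + 1, i.e. 13 ≤ |A - A| ≤ 43.
Note: 0 ∈ A - A always (from a - a). The set is symmetric: if d ∈ A - A then -d ∈ A - A.
Enumerate nonzero differences d = a - a' with a > a' (then include -d):
Positive differences: {1, 2, 3, 4, 5, 6, 8, 9, 10, 11, 12, 13, 14, 15}
Full difference set: {0} ∪ (positive diffs) ∪ (negative diffs).
|A - A| = 1 + 2·14 = 29 (matches direct enumeration: 29).

|A - A| = 29
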